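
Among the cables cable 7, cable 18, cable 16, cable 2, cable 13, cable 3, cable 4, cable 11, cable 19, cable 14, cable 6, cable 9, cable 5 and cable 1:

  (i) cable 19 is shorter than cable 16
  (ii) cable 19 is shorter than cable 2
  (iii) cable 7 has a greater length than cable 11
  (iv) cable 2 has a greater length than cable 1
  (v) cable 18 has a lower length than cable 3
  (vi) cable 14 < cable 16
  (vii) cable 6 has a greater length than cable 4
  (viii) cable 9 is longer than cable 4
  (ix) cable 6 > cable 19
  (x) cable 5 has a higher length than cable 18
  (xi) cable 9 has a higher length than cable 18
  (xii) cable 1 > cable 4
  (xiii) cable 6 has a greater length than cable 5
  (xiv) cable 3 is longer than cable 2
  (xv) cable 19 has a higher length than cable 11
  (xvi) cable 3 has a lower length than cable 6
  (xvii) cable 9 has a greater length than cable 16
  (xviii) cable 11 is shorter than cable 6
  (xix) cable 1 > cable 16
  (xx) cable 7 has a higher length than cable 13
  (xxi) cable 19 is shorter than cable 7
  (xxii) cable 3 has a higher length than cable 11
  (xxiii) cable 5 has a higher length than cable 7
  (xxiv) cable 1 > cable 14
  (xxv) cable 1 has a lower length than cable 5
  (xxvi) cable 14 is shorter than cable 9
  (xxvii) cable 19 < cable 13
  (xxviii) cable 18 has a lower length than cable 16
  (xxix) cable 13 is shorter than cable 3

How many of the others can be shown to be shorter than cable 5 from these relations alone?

The elements the relations force below cable 5 are cable 11, cable 14, cable 4, cable 18, cable 19, cable 16, cable 13, cable 1, cable 7 — no chain reaches any other.
That is 9.

9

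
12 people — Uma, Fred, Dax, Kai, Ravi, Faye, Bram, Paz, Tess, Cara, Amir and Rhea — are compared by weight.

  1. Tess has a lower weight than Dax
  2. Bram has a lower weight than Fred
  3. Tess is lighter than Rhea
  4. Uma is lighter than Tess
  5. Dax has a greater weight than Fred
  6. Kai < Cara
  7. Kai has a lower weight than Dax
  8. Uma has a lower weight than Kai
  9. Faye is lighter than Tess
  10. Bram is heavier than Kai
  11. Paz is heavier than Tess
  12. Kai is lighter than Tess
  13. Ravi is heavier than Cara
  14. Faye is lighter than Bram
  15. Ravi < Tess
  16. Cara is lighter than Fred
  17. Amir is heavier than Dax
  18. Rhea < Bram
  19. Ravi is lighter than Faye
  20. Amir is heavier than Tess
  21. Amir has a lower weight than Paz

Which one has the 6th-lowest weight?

Tess

Piecing the relations together gives one ordering: Uma < Kai < Cara < Ravi < Faye < Tess < Rhea < Bram < Fred < Dax < Amir < Paz.
The 6th smallest is Tess.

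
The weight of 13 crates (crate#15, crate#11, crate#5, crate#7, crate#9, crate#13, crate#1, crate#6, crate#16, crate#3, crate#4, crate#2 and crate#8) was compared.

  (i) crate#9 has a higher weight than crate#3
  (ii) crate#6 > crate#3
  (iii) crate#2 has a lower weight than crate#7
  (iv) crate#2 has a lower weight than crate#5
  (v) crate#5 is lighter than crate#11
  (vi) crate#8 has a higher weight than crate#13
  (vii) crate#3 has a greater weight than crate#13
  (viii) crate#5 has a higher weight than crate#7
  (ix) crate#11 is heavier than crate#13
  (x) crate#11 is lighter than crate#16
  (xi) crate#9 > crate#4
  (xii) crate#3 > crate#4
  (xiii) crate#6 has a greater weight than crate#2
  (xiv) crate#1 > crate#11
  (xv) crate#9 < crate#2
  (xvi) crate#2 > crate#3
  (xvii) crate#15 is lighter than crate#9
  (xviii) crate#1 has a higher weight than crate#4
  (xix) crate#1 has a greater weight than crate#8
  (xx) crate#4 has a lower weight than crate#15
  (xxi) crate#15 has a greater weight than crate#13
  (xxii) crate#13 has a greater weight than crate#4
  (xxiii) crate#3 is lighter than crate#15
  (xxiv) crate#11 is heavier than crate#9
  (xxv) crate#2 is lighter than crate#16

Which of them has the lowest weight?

crate#4

crate#13 is not least since crate#4 < crate#13; crate#8 is not least since crate#13 < crate#8; crate#3 is not least since crate#13 < crate#3; crate#15 is not least since crate#3 < crate#15; crate#9 is not least since crate#4 < crate#9; crate#2 is not least since crate#9 < crate#2; crate#7 is not least since crate#2 < crate#7; crate#5 is not least since crate#2 < crate#5; crate#6 is not least since crate#3 < crate#6; crate#11 is not least since crate#9 < crate#11; crate#16 is not least since crate#2 < crate#16; crate#1 is not least since crate#11 < crate#1.
Only crate#4 has nothing below it, so crate#4 is the lowest weight.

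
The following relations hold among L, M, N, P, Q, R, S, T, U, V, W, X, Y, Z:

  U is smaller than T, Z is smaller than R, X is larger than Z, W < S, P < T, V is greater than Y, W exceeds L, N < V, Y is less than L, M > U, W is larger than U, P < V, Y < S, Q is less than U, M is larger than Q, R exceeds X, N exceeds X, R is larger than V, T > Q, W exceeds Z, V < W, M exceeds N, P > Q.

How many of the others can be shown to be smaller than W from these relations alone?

9

The elements the relations force below W are Z, X, N, Q, U, P, Y, V, L — no chain reaches any other.
That is 9.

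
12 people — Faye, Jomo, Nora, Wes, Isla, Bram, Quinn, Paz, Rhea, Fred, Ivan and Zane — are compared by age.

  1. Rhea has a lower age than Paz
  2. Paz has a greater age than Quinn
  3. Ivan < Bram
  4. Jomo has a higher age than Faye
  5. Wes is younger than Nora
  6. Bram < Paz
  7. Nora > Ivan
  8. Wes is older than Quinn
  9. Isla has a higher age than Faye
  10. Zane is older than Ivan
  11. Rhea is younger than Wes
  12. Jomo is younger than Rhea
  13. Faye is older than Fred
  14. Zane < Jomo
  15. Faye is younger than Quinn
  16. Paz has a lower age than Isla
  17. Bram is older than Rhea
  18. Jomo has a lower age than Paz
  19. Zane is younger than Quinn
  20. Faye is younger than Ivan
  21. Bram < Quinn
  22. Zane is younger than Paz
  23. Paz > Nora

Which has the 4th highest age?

The consecutive relations fix a unique order: Fred < Faye < Ivan < Zane < Jomo < Rhea < Bram < Quinn < Wes < Nora < Paz < Isla.
Counting 4 from the largest end gives Wes.

Wes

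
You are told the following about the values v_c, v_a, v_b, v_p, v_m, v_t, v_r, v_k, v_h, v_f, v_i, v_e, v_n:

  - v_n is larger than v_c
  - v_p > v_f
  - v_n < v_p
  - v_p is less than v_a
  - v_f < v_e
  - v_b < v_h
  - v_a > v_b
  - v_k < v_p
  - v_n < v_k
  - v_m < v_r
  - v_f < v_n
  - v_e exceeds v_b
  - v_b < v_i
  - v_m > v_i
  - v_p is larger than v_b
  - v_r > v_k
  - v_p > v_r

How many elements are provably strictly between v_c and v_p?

Chaining upward from v_c reaches: v_n, v_k, v_r, v_a.
Chaining downward from v_p reaches: v_b, v_f, v_i, v_n, v_m, v_k, v_r.
Strictly between v_c and v_p are those in both lists: v_n, v_k, v_r — 3 elements.

3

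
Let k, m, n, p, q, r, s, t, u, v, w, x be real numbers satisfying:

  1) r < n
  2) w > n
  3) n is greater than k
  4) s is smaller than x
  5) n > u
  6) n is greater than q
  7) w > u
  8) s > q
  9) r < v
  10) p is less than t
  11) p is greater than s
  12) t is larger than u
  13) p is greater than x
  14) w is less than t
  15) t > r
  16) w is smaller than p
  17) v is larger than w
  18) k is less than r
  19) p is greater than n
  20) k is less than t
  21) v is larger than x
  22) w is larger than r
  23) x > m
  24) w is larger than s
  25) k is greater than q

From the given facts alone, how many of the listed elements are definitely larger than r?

From r the given relations immediately reach n, w, v, t.
From those, p — 5 in total.
Nothing else is reachable above r; 5 in all.

5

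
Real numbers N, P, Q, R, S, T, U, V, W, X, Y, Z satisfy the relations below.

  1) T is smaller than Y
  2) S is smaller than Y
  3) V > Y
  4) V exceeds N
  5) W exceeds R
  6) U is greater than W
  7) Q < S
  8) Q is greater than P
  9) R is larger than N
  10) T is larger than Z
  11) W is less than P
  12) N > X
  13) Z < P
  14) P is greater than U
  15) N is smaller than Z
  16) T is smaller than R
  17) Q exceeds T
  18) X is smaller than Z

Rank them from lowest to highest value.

The consecutive links are each given: X < N; N < Z; Z < T; T < R; R < W; W < U; U < P; P < Q; Q < S; S < Y; Y < V.

X < N < Z < T < R < W < U < P < Q < S < Y < V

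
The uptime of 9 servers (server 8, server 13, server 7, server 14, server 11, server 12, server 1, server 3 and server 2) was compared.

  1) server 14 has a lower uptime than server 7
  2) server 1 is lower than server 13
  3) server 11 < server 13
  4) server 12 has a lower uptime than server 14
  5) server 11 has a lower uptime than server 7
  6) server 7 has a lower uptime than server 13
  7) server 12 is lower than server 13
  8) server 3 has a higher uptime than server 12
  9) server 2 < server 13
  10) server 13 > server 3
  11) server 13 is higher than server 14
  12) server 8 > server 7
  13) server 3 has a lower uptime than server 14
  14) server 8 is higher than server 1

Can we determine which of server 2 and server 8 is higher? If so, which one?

undetermined

Following every chain through server 2: above server 2 we get server 13.
server 8 is not reached, and no chain runs the other way from server 8 to server 2.
So the given relations leave the order of server 2 and server 8 undetermined.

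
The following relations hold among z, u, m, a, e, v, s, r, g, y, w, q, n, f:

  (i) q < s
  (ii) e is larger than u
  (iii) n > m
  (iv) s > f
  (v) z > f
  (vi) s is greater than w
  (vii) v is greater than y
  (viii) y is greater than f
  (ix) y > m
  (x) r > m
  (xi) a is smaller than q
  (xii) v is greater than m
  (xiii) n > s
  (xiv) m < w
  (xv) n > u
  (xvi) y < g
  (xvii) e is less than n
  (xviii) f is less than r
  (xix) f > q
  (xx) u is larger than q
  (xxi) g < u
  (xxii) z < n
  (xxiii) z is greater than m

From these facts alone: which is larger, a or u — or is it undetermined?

u

Chaining the given relations: a < q < f < y < g < u.
So u is larger.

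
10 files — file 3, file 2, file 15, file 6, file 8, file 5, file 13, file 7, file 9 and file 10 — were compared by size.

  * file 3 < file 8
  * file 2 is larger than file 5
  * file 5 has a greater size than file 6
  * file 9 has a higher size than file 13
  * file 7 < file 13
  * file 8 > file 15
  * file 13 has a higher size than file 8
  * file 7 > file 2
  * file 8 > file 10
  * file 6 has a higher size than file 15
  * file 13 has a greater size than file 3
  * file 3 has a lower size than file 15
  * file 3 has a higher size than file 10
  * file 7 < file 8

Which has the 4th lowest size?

file 6

Chaining the given pairs: file 10 < file 3 < file 15 < file 6 < file 5 < file 2 < file 7 < file 8 < file 13 < file 9.
The 4th smallest is file 6.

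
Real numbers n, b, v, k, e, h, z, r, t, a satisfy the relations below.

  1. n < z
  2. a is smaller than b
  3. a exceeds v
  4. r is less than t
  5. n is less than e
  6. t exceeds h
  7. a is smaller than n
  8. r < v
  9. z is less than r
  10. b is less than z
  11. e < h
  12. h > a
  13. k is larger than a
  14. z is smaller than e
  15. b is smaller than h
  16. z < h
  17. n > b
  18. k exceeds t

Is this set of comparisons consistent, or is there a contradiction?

inconsistent

We have z < r stated directly, yet also r < v < a < b < n < z by chaining the others — so r < z. Contradiction.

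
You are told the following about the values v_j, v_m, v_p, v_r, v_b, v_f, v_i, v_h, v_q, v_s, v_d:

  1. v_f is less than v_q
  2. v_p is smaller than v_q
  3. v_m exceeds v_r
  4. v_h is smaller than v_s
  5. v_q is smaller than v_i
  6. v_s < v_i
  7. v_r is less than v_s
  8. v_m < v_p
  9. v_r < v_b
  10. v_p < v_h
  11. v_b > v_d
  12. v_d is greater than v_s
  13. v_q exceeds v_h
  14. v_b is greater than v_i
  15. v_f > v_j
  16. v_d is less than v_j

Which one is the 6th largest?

v_d

Chaining the given pairs: v_r < v_m < v_p < v_h < v_s < v_d < v_j < v_f < v_q < v_i < v_b.
Counting 6 from the largest end gives v_d.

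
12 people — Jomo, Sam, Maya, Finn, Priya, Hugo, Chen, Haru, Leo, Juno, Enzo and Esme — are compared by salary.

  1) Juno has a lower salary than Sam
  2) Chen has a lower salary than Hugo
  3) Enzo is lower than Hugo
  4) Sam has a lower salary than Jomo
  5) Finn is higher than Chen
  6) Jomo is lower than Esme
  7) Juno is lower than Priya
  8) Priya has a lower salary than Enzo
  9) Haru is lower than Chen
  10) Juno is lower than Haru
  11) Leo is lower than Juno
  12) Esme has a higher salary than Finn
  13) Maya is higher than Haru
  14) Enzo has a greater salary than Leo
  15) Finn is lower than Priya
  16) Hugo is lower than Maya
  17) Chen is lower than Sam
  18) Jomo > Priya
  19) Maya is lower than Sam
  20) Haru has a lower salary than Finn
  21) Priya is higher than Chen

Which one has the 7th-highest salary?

The consecutive relations fix a unique order: Leo < Juno < Haru < Chen < Finn < Priya < Enzo < Hugo < Maya < Sam < Jomo < Esme.
The 7th largest is Priya.

Priya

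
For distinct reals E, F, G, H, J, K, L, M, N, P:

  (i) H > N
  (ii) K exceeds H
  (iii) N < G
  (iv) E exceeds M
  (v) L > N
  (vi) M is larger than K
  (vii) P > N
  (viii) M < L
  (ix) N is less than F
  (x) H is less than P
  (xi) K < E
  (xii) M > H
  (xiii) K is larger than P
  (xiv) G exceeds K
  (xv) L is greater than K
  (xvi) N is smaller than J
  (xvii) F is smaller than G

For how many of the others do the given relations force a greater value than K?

The elements the relations force above K are M, E, G, L — no chain reaches any other.
That is 4.

4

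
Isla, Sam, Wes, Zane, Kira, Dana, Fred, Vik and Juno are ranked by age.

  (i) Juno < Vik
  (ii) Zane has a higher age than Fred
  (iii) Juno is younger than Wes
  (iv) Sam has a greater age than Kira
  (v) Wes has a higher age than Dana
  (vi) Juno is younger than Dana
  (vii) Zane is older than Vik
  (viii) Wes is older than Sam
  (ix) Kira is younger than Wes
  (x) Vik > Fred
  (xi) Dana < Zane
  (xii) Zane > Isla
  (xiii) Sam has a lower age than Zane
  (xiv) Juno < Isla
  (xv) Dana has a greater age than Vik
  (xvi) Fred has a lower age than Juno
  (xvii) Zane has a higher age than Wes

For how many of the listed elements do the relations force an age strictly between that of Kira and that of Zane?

2

The relations place Kira below Zane. An element lies strictly between them when it is forced above Kira and also forced below Zane.
Above Kira: {Sam, Wes}. Below Zane: {Fred, Juno, Vik, Sam, Dana, Isla, Wes}.
Intersection: {Sam, Wes} — 2.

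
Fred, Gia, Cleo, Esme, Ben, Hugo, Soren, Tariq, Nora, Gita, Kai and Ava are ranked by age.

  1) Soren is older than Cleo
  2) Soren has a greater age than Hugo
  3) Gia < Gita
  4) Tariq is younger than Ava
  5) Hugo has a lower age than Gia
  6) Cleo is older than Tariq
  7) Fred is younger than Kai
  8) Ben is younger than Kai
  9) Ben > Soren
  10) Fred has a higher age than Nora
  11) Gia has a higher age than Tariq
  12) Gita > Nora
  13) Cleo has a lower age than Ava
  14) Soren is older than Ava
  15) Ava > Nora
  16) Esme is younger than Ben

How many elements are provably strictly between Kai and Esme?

1

The relations place Esme below Kai. An element lies strictly between them when it is forced above Esme and also forced below Kai.
Above Esme: {Ben}. Below Kai: {Tariq, Hugo, Nora, Cleo, Ava, Soren, Fred, Ben}.
Intersection: {Ben} — 1.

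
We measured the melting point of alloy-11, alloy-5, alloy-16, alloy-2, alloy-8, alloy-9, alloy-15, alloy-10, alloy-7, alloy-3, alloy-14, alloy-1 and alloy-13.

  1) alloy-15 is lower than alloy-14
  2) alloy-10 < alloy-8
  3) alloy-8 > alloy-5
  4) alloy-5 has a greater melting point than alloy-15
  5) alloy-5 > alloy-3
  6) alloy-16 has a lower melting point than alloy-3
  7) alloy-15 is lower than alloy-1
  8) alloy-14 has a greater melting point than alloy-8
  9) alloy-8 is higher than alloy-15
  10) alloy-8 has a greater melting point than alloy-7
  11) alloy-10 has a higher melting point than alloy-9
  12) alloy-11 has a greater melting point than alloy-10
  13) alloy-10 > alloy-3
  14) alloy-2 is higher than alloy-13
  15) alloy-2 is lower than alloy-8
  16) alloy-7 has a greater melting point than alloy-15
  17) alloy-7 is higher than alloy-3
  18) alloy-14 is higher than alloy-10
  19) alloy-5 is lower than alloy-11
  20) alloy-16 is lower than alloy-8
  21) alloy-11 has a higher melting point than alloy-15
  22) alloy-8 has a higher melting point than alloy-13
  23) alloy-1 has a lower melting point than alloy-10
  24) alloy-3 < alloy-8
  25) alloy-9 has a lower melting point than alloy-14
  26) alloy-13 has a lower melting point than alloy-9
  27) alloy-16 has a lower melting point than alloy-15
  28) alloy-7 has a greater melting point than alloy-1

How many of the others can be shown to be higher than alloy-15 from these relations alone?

7

Directly above alloy-15: alloy-1, alloy-5, alloy-7, alloy-11, alloy-8, alloy-14.
One step further: alloy-10 (7 so far).
Nothing else is reachable above alloy-15; 7 in all.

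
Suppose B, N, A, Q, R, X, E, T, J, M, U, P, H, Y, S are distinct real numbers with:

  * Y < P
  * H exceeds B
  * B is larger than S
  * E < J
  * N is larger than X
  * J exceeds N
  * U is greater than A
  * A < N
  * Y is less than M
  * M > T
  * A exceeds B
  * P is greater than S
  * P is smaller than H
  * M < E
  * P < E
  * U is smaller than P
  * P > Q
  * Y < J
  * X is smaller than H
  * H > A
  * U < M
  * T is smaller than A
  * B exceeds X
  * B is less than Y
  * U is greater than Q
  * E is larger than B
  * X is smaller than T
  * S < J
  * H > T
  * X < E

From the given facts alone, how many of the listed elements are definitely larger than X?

Directly above X: T, B, N, E, H.
One step further: A, Y, M, J (9 so far).
One step further: U, P (11 so far).
Nothing else is reachable above X; 11 in all.

11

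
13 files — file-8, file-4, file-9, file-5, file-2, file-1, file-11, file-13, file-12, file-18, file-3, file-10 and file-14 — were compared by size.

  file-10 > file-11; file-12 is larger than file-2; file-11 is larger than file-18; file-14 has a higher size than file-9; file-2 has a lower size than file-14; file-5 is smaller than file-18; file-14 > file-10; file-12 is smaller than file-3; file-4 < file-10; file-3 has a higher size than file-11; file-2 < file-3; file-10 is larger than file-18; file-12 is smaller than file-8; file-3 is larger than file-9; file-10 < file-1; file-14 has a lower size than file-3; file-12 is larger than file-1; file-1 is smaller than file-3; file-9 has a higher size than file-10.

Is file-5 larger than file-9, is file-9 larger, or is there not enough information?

file-5 < file-18 and file-18 < file-11 give file-5 < file-11.
With file-11 < file-10: file-5 < file-18 < file-11 < file-10.
Then file-10 < file-9 extends the chain to file-9.
So file-9 is larger.

file-9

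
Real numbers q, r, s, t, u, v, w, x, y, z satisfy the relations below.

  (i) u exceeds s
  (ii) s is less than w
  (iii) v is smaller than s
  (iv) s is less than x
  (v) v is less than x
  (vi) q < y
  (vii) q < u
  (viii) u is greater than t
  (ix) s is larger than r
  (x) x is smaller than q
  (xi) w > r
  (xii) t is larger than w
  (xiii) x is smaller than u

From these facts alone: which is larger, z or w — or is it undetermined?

undetermined

Following every chain through w: above w we get t, u; below w we get r, v, s.
z is not reached, and no chain runs the other way from z to w.
So the given relations leave the order of w and z undetermined.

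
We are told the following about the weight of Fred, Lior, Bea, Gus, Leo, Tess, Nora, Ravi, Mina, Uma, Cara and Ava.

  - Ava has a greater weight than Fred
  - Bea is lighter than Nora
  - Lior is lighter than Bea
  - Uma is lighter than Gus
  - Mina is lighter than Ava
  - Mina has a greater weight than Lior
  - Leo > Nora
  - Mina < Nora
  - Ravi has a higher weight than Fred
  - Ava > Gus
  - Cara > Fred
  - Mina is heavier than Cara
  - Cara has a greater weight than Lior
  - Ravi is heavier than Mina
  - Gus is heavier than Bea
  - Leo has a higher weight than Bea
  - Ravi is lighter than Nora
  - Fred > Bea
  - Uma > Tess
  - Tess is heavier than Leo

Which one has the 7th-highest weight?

The consecutive relations fix a unique order: Lior < Bea < Fred < Cara < Mina < Ravi < Nora < Leo < Tess < Uma < Gus < Ava.
The 7th largest is Ravi.

Ravi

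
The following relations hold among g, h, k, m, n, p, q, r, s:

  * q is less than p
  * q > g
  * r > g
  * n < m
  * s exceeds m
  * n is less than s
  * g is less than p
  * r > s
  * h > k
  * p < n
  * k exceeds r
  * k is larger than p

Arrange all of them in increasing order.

g < q < p < n < m < s < r < k < h

Nothing is placed below g, so it is least; from there g < q; q < p; p < n; n < m; m < s; s < r; r < k; k < h, each given directly.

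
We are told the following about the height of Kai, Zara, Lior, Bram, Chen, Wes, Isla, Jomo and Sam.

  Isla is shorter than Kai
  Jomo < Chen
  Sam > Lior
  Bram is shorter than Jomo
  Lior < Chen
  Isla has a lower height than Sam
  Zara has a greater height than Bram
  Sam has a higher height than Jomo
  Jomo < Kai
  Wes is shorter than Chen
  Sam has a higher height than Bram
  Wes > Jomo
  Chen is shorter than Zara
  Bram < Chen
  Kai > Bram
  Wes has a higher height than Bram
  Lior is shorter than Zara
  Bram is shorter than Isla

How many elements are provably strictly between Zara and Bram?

Chaining upward from Bram reaches: Jomo, Isla, Wes, Sam, Kai, Chen.
Chaining downward from Zara reaches: Jomo, Lior, Wes, Chen.
Strictly between Bram and Zara are those in both lists: Jomo, Wes, Chen — 3 elements.

3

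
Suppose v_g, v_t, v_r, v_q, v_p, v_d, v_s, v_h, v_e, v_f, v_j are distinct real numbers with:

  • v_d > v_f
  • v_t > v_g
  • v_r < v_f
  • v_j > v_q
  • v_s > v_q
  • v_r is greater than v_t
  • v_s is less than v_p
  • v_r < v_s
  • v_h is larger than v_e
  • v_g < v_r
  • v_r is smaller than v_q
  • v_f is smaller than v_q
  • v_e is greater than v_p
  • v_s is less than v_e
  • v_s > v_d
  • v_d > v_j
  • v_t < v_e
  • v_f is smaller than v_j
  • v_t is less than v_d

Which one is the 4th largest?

v_s

Chaining the given pairs: v_g < v_t < v_r < v_f < v_q < v_j < v_d < v_s < v_p < v_e < v_h.
Counting 4 from the largest end gives v_s.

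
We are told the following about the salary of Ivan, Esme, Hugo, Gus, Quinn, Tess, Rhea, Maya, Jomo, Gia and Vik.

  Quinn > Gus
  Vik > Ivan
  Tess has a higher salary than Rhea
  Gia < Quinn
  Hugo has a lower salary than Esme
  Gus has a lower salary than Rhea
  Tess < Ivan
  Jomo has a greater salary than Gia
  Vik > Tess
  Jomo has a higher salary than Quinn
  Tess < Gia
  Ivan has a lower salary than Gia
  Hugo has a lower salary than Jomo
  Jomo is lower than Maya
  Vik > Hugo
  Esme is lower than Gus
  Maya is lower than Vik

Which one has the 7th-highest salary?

Tess

The consecutive relations fix a unique order: Hugo < Esme < Gus < Rhea < Tess < Ivan < Gia < Quinn < Jomo < Maya < Vik.
Counting 7 from the largest end gives Tess.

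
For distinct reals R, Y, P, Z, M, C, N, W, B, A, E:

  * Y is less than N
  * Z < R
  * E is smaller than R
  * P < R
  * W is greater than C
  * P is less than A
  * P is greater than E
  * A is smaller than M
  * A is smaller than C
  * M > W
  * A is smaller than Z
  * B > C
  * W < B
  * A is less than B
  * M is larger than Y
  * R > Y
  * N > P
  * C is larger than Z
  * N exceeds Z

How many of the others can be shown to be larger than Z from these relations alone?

From Z the given relations immediately reach C, R, N.
From those, W, B — 5 in total.
From those, M — 6 in total.
No other element is forced above Z by the given relations, so the count is 6.

6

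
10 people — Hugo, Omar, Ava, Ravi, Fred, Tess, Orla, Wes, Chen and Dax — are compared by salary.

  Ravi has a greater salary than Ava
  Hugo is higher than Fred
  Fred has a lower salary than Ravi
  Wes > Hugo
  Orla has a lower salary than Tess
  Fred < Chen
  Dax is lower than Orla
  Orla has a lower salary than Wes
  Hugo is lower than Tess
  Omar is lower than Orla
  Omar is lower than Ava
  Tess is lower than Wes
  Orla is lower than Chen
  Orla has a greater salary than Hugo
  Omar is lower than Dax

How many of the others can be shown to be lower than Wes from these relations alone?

6

The elements the relations force below Wes are Fred, Hugo, Omar, Dax, Orla, Tess — no chain reaches any other.
That is 6.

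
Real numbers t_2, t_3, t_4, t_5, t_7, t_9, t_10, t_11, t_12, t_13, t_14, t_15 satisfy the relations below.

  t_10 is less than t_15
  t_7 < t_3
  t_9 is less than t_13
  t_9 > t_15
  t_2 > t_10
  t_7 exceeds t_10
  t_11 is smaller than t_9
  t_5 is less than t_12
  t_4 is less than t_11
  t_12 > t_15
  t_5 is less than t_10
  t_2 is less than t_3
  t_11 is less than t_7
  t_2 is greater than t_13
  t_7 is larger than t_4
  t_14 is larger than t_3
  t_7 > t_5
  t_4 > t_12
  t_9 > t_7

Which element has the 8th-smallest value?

Chaining the given pairs: t_5 < t_10 < t_15 < t_12 < t_4 < t_11 < t_7 < t_9 < t_13 < t_2 < t_3 < t_14.
The 8th smallest is t_9.

t_9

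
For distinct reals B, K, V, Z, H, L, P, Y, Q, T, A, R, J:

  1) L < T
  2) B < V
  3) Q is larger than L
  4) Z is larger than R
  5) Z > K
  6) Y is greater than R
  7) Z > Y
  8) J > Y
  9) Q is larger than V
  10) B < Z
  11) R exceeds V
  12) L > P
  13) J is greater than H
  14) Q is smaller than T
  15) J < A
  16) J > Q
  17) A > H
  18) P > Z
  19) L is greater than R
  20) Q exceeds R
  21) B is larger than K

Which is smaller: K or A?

K

K < B and B < V give K < V.
Then V < R extends the chain to R.
Then R < Y extends the chain to Y.
With Y < Z: K < B < V < R < Y < Z.
Then Z < P extends the chain to P.
Then P < L extends the chain to L.
With L < Q: K < B < V < R < Y < Z < P < L < Q.
Then Q < J extends the chain to J.
With J < A: K < B < V < R < Y < Z < P < L < Q < J < A.
So K < A; K is the smaller of the two.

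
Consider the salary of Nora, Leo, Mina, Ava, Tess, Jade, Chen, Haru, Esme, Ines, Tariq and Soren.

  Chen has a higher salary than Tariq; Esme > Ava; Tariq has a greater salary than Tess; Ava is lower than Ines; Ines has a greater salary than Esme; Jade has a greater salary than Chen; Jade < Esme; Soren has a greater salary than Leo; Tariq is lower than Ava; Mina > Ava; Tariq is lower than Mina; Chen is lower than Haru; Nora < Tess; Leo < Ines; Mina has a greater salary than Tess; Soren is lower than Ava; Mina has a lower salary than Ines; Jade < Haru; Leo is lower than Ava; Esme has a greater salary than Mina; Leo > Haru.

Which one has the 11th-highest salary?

Tess

Chaining the given pairs: Nora < Tess < Tariq < Chen < Jade < Haru < Leo < Soren < Ava < Mina < Esme < Ines.
Counting 11 from the largest end gives Tess.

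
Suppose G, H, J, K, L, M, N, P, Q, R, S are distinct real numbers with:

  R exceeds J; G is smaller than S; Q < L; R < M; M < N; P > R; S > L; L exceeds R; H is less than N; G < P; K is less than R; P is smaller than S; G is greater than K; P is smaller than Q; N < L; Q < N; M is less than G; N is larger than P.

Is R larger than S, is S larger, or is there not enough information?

The relevant relations are R < M; M < G; G < P; P < Q; Q < N; N < L; L < S.
Together: R < M < G < P < Q < N < L < S.
So S is larger.

S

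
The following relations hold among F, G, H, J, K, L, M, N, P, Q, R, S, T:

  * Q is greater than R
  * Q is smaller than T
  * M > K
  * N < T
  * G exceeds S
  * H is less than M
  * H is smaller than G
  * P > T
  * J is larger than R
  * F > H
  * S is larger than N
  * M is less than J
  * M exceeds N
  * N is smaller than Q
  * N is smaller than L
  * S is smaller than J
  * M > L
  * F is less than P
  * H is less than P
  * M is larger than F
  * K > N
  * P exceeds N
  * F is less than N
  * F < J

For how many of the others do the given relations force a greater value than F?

Directly above F: N, P, M, J.
One step further: Q, T, K, S, L (9 so far).
One step further: G (10 so far).
Nothing else is reachable above F; 10 in all.

10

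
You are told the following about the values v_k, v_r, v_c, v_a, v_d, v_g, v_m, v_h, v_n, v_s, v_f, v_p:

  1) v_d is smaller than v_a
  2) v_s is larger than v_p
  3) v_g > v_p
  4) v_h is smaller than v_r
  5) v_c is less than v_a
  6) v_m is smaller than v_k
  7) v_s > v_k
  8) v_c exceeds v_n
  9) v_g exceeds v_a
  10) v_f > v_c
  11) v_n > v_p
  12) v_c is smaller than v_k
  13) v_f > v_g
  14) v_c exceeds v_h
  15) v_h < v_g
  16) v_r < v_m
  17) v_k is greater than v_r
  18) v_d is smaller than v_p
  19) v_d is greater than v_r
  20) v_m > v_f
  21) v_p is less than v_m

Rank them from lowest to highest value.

v_h < v_r < v_d < v_p < v_n < v_c < v_a < v_g < v_f < v_m < v_k < v_s

Each adjacent pair is fixed by a given relation: v_h < v_r; v_r < v_d; v_d < v_p; v_p < v_n; v_n < v_c; v_c < v_a; v_a < v_g; v_g < v_f; v_f < v_m; v_m < v_k; v_k < v_s. Chaining them end to end gives the full order.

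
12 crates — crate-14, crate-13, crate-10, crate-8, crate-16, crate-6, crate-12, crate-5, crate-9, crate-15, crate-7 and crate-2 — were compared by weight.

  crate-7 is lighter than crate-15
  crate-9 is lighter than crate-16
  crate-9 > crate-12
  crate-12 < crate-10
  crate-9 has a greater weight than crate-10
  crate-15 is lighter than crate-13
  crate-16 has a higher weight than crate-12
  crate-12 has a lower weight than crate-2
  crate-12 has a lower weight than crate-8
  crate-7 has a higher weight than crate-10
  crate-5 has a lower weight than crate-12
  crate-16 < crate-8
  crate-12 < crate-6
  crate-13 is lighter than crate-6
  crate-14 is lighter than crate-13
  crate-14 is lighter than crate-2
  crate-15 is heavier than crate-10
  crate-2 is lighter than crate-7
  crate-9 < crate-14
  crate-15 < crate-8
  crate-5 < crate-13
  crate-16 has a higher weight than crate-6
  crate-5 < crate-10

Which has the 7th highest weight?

Piecing the relations together gives one ordering: crate-5 < crate-12 < crate-10 < crate-9 < crate-14 < crate-2 < crate-7 < crate-15 < crate-13 < crate-6 < crate-16 < crate-8.
The 7th largest is crate-2.

crate-2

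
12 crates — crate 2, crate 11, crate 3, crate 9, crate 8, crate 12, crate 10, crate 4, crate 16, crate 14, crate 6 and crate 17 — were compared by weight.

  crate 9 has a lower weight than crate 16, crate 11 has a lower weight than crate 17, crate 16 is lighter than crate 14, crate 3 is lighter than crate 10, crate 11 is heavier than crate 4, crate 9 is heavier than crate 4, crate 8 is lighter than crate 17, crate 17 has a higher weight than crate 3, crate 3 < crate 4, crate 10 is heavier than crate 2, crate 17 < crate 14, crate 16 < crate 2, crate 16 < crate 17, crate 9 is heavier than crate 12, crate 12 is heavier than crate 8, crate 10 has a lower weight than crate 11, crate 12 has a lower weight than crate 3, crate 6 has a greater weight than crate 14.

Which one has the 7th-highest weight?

crate 16

The consecutive relations fix a unique order: crate 8 < crate 12 < crate 3 < crate 4 < crate 9 < crate 16 < crate 2 < crate 10 < crate 11 < crate 17 < crate 14 < crate 6.
Counting 7 from the largest end gives crate 16.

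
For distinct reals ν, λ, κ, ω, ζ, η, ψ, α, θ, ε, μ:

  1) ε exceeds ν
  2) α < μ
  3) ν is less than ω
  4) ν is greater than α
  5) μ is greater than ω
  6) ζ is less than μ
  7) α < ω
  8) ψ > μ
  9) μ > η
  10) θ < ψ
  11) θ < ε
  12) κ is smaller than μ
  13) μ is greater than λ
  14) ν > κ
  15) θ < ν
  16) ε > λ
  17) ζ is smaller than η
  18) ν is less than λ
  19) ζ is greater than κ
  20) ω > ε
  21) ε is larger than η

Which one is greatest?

κ is not greatest since κ < ν; ζ is not greatest since ζ < η; θ is not greatest since θ < ν; η is not greatest since η < ε; α is not greatest since α < μ; ν is not greatest since ν < ε; λ is not greatest since λ < ε; ε is not greatest since ε < ω; ω is not greatest since ω < μ; μ is not greatest since μ < ψ.
Only ψ has nothing above it, so ψ is the greatest.

ψ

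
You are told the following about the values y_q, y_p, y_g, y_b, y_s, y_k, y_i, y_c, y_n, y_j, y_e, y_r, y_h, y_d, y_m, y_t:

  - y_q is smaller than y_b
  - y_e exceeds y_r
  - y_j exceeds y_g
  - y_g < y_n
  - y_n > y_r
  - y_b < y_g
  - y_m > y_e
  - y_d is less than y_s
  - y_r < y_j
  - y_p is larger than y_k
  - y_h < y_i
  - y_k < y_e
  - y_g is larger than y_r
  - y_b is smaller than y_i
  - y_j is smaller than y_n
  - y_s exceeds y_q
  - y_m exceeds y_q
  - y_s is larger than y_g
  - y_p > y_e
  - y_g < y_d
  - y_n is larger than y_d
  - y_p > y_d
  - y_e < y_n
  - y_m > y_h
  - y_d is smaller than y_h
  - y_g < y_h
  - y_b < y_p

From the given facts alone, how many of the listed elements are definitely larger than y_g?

8

The elements the relations force above y_g are y_d, y_j, y_h, y_m, y_n, y_i, y_p, y_s — no chain reaches any other.
That is 8.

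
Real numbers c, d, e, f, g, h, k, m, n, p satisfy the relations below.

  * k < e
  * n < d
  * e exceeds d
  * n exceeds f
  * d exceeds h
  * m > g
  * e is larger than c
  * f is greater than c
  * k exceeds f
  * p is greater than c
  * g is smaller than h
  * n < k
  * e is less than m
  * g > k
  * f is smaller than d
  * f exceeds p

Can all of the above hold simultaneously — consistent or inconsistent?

consistent

Every relation is compatible with c < p < f < n < k < g < h < d < e < m; the set is consistent.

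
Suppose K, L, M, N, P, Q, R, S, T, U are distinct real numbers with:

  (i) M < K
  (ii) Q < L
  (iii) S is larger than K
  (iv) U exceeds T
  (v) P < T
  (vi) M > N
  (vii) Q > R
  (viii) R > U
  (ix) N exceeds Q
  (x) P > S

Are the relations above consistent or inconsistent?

inconsistent

We have Q < N stated directly, yet also N < M < K < S < P < T < U < R < Q by chaining the others — so N < Q. Contradiction.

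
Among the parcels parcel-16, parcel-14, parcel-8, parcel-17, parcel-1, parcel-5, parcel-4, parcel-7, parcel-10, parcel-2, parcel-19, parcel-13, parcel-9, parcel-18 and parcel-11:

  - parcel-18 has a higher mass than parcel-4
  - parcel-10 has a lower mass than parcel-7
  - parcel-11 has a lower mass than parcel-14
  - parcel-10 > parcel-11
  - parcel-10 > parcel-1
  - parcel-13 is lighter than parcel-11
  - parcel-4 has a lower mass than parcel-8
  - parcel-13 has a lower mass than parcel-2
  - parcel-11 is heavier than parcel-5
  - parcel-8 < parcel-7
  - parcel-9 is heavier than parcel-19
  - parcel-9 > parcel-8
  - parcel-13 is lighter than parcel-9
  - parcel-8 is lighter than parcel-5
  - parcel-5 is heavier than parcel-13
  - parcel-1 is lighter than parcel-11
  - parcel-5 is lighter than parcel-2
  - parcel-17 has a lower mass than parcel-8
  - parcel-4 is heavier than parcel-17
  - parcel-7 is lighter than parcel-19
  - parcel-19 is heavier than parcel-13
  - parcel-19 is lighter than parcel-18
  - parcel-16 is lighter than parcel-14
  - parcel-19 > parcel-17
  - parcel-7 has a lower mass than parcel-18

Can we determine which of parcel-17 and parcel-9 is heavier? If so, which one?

parcel-9

parcel-17 < parcel-4 and parcel-4 < parcel-8 give parcel-17 < parcel-8.
With parcel-8 < parcel-5: parcel-17 < parcel-4 < parcel-8 < parcel-5.
Then parcel-5 < parcel-11 extends the chain to parcel-11.
Then parcel-11 < parcel-10 extends the chain to parcel-10.
Then parcel-10 < parcel-7 extends the chain to parcel-7.
With parcel-7 < parcel-19: parcel-17 < parcel-4 < parcel-8 < parcel-5 < parcel-11 < parcel-10 < parcel-7 < parcel-19.
Then parcel-19 < parcel-9 extends the chain to parcel-9.
So parcel-9 is heavier.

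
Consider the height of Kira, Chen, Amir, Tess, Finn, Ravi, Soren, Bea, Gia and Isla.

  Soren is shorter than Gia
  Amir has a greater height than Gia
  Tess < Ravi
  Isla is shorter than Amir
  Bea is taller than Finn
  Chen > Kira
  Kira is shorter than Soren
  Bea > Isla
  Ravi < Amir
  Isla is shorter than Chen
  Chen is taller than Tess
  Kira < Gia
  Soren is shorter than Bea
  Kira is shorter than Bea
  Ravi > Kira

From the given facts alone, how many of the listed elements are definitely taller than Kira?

The elements the relations force above Kira are Soren, Ravi, Chen, Bea, Gia, Amir — no chain reaches any other.
That is 6.

6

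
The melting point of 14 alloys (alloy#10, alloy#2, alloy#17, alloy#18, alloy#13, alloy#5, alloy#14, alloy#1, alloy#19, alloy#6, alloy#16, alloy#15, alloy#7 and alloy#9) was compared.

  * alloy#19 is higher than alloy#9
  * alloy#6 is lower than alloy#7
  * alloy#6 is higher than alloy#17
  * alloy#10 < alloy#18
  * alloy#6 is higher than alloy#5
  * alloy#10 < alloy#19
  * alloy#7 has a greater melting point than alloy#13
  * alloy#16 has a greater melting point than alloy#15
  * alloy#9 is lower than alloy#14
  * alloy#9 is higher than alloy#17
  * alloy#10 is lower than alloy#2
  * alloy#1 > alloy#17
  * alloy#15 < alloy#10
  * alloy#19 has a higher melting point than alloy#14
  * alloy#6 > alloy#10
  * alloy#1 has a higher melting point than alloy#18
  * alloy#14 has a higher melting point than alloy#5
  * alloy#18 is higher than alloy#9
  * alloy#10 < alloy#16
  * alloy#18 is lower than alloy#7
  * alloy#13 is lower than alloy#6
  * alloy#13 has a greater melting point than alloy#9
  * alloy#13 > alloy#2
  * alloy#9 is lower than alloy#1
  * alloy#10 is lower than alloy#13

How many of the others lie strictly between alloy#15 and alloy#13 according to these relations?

Chaining upward from alloy#15 reaches: alloy#10, alloy#2, alloy#16, alloy#18, alloy#19, alloy#6, alloy#1, alloy#7.
Chaining downward from alloy#13 reaches: alloy#17, alloy#9, alloy#10, alloy#2.
Strictly between alloy#15 and alloy#13 are those in both lists: alloy#10, alloy#2 — 2 elements.

2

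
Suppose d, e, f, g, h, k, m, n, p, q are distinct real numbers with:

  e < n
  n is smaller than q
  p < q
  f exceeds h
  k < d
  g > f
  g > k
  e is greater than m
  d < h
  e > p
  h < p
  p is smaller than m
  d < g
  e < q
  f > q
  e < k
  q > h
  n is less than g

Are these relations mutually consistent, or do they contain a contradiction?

Chaining the given relations yields k < d < h < p < m < e, so k < e. But one relation states e < k. These cannot both hold.

inconsistent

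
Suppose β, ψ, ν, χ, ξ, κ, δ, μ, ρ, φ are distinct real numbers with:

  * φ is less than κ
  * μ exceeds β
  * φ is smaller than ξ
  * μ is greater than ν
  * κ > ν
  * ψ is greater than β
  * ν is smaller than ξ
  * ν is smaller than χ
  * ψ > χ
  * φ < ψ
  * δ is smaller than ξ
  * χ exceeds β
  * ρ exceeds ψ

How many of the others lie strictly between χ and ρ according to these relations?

The relations place χ below ρ. An element lies strictly between them when it is forced above χ and also forced below ρ.
Above χ: {ψ}. Below ρ: {β, ν, φ, ψ}.
Intersection: {ψ} — 1.

1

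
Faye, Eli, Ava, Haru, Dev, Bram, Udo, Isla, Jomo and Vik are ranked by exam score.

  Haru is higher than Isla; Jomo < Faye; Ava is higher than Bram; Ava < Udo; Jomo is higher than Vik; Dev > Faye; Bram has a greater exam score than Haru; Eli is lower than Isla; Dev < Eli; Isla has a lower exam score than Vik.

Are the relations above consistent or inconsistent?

inconsistent

Chaining the given relations yields Vik < Jomo < Faye < Dev < Eli < Isla, so Vik < Isla. But one relation states Isla < Vik. These cannot both hold.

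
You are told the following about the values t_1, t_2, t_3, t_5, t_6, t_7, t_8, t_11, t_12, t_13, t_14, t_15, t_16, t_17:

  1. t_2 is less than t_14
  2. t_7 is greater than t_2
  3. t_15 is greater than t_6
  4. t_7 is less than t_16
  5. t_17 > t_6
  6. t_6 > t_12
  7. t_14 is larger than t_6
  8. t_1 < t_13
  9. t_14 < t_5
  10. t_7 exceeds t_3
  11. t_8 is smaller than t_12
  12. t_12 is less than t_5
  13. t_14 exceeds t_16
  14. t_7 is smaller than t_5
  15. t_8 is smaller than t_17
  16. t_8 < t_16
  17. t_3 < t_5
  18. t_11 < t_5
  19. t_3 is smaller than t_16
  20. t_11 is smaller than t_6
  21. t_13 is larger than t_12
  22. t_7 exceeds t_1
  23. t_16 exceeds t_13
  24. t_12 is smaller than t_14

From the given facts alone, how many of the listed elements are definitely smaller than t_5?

11

From t_5 the given relations immediately reach t_12, t_11, t_3, t_7, t_14.
From those, t_8, t_1, t_2, t_6, t_16 — 10 in total.
From those, t_13 — 11 in total.
No other element is forced below t_5 by the given relations, so the count is 11.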